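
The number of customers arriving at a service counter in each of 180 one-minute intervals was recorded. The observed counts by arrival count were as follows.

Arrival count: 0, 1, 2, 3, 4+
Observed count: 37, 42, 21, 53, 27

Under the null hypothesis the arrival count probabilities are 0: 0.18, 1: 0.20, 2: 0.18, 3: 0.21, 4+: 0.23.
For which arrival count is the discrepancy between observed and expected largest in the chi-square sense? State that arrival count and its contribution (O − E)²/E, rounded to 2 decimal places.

Expected counts E_i = n·p_i: 180×0.18 = 32.4, 180×0.20 = 36, 180×0.18 = 32.4, 180×0.21 = 37.8, 180×0.23 = 41.4.
cat         O        E   (O−E)²/E
0          37     32.4      0.653
1          42       36      1.000
2          21     32.4      4.011
3          53     37.8      6.112
4+         27     41.4      5.009
The largest term is for 3: 6.11.

3, 6.11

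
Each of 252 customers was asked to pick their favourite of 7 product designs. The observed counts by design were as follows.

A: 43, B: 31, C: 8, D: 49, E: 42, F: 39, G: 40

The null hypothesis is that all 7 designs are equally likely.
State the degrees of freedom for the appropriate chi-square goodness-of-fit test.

There are k = 7 categories and no parameters were estimated from the data, so df = 7 − 1 = 6.

6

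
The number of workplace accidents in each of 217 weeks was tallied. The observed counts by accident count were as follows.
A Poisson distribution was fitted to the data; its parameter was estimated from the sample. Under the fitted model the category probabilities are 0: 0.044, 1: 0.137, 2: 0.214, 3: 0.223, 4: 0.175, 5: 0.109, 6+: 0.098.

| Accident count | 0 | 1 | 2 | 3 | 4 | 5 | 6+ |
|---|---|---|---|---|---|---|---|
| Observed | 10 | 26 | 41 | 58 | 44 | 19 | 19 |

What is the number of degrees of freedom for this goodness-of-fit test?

There are k = 7 categories and 1 parameter estimated from the data, so df = 7 − 1 − 1 = 5.

5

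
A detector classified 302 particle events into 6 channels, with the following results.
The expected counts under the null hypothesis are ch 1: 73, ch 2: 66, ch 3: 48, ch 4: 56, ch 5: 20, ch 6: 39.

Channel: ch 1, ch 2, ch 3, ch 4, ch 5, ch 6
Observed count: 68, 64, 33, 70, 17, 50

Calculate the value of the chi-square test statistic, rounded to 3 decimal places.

12.143

χ² = (68−73)²/73 + (64−66)²/66 + (33−48)²/48 + (70−56)²/56 + (17−20)²/20 + (50−39)²/39
   = 0.3425 + 0.0606 + 4.6875 + 3.5000 + 0.4500 + 3.1026
Sum = 12.143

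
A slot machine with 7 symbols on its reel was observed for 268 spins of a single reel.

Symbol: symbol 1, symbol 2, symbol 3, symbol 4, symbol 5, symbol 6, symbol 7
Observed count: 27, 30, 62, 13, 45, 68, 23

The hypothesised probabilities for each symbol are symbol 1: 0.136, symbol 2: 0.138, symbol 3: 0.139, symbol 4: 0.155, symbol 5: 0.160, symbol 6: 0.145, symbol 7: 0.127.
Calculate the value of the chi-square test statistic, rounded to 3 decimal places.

Expected counts E_i = n·p_i: 268×0.136 = 36.448, 268×0.138 = 36.984, 268×0.139 = 37.252, 268×0.155 = 41.54, 268×0.160 = 42.88, 268×0.145 = 38.86, 268×0.127 = 34.036.
symbol 1: (27 − 36.448)²/36.448 = 89.264704/36.448 = 2.4491
symbol 2: (30 − 36.984)²/36.984 = 48.776256/36.984 = 1.3188
symbol 3: (62 − 37.252)²/37.252 = 612.463504/37.252 = 16.4411
symbol 4: (13 − 41.54)²/41.54 = 814.5316/41.54 = 19.6084
symbol 5: (45 − 42.88)²/42.88 = 4.4944/42.88 = 0.1048
symbol 6: (68 − 38.86)²/38.86 = 849.1396/38.86 = 21.8513
symbol 7: (23 − 34.036)²/34.036 = 121.793296/34.036 = 3.5784
Sum = 65.352

65.352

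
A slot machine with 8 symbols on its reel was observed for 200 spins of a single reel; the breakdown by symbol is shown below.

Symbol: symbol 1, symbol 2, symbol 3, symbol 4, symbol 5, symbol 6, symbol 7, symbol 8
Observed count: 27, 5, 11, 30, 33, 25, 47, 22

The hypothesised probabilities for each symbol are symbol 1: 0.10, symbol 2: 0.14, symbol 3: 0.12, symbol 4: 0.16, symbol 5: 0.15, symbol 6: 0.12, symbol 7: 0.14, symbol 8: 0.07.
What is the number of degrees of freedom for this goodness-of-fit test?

7

There are k = 8 categories and no parameters were estimated from the data, so df = 8 − 1 = 7.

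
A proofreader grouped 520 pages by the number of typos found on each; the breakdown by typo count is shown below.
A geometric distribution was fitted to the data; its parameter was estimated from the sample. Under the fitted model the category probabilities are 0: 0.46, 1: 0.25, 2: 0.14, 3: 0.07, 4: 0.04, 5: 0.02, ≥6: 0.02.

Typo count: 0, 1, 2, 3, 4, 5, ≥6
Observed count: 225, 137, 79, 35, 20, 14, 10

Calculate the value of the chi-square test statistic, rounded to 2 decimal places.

3.09

Expected counts E_i = n·p_i: 520×0.46 = 239.2, 520×0.25 = 130, 520×0.14 = 72.8, 520×0.07 = 36.4, 520×0.04 = 20.8, 520×0.02 = 10.4, 520×0.02 = 10.4.
χ² = (225−239.2)²/239.2 + (137−130)²/130 + (79−72.8)²/72.8 + (35−36.4)²/36.4 + (20−20.8)²/20.8 + (14−10.4)²/10.4 + (10−10.4)²/10.4
   = 0.843 + 0.377 + 0.528 + 0.054 + 0.031 + 1.246 + 0.015
Sum = 3.09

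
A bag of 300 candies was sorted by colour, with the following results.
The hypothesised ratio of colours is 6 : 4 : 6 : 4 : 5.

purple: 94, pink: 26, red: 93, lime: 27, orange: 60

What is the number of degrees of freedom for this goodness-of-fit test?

4

There are k = 5 categories and no parameters were estimated from the data, so df = 5 − 1 = 4.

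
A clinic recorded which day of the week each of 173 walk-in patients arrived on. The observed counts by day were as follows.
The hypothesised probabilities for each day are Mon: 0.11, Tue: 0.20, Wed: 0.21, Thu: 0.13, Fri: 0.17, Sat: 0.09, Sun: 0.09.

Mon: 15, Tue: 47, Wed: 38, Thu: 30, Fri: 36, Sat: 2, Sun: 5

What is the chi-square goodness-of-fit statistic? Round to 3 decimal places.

Expected counts E_i = n·p_i: 173×0.11 = 19.03, 173×0.20 = 34.6, 173×0.21 = 36.33, 173×0.13 = 22.49, 173×0.17 = 29.41, 173×0.09 = 15.57, 173×0.09 = 15.57.
χ² = (15−19.03)²/19.03 + (47−34.6)²/34.6 + (38−36.33)²/36.33 + (30−22.49)²/22.49 + (36−29.41)²/29.41 + (2−15.57)²/15.57 + (5−15.57)²/15.57
   = 0.8534 + 4.4439 + 0.0768 + 2.5078 + 1.4766 + 11.8269 + 7.1757
Sum = 28.361

28.361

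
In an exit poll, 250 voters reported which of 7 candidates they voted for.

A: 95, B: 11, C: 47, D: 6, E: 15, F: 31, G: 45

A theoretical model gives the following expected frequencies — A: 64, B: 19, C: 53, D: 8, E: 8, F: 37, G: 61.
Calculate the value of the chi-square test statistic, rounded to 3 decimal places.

30.858

A: (95 − 64)²/64 = 961/64 = 15.0156
B: (11 − 19)²/19 = 64/19 = 3.3684
C: (47 − 53)²/53 = 36/53 = 0.6792
D: (6 − 8)²/8 = 4/8 = 0.5000
E: (15 − 8)²/8 = 49/8 = 6.1250
F: (31 − 37)²/37 = 36/37 = 0.9730
G: (45 − 61)²/61 = 256/61 = 4.1967
Sum = 30.858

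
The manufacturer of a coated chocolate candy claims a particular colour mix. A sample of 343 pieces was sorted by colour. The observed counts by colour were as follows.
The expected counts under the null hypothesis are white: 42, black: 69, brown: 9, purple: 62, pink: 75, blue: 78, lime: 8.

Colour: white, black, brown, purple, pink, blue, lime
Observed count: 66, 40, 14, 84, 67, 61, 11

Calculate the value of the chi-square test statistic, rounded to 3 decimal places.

42.170

χ² = (66−42)²/42 + (40−69)²/69 + (14−9)²/9 + (84−62)²/62 + (67−75)²/75 + (61−78)²/78 + (11−8)²/8
   = 13.7143 + 12.1884 + 2.7778 + 7.8065 + 0.8533 + 3.7051 + 1.1250
Sum = 42.170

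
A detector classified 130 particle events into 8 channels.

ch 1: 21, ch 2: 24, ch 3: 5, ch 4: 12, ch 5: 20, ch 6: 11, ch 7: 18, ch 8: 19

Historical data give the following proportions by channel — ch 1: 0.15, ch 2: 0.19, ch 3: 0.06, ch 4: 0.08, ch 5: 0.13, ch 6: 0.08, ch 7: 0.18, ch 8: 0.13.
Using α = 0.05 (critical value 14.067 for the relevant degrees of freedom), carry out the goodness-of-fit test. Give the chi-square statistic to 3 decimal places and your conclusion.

3.497; do not reject

Expected counts E_i = n·p_i: 130×0.15 = 19.5, 130×0.19 = 24.7, 130×0.06 = 7.8, 130×0.08 = 10.4, 130×0.13 = 16.9, 130×0.08 = 10.4, 130×0.18 = 23.4, 130×0.13 = 16.9.
cat         O        E   (O−E)²/E
ch 1       21     19.5     0.1154
ch 2       24     24.7     0.0198
ch 3        5      7.8     1.0051
ch 4       12     10.4     0.2462
ch 5       20     16.9     0.5686
ch 6       11     10.4     0.0346
ch 7       18     23.4     1.2462
ch 8       19     16.9     0.2609
Sum = 3.497
df = 7. Since 3.497 < 14.067, we do not reject H₀.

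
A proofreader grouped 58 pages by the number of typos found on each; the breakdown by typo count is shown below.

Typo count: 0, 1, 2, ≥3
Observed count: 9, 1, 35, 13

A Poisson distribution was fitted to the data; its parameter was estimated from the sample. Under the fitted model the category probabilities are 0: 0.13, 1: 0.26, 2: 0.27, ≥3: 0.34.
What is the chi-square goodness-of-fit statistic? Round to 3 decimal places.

Expected counts E_i = n·p_i: 58×0.13 = 7.54, 58×0.26 = 15.08, 58×0.27 = 15.66, 58×0.34 = 19.72.
χ² = (9−7.54)²/7.54 + (1−15.08)²/15.08 + (35−15.66)²/15.66 + (13−19.72)²/19.72
   = 0.2827 + 13.1463 + 23.8848 + 2.2900
Sum = 39.604

39.604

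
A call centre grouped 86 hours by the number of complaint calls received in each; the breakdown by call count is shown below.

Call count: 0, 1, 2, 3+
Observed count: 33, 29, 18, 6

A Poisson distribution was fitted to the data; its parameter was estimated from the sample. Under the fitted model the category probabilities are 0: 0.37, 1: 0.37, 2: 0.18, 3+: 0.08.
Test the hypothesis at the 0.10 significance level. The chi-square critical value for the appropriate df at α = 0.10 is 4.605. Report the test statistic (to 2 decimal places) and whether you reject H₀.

Expected counts E_i = n·p_i: 86×0.37 = 31.82, 86×0.37 = 31.82, 86×0.18 = 15.48, 86×0.08 = 6.88.
0: (33 − 31.82)²/31.82 = 1.3924/31.82 = 0.044
1: (29 − 31.82)²/31.82 = 7.9524/31.82 = 0.250
2: (18 − 15.48)²/15.48 = 6.3504/15.48 = 0.410
3+: (6 − 6.88)²/6.88 = 0.7744/6.88 = 0.113
Sum = 0.82
df = 2. Since 0.82 < 4.605, we do not reject H₀.

0.82; do not reject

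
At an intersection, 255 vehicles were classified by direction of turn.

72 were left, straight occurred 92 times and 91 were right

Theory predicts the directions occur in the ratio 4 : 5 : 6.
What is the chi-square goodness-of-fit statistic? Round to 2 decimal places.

Ratio total = 15. Expected counts: 255×4/15 = 68, 255×5/15 = 85, 255×6/15 = 102.
cat           O        E   (O−E)²/E
left         72       68      0.235
straight     92       85      0.576
right        91      102      1.186
Sum = 2.00

2.00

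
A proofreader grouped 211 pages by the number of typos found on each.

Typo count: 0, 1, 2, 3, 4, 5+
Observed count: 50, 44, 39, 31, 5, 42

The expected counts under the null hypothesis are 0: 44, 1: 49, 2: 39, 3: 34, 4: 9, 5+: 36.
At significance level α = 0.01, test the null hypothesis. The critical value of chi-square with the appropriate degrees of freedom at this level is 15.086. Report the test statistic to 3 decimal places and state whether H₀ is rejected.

cat         O        E   (O−E)²/E
0          50       44     0.8182
1          44       49     0.5102
2          39       39     0.0000
3          31       34     0.2647
4           5        9     1.7778
5+         42       36     1.0000
Sum = 4.371
df = 5. Since 4.371 < 15.086, we do not reject H₀.

4.371; do not reject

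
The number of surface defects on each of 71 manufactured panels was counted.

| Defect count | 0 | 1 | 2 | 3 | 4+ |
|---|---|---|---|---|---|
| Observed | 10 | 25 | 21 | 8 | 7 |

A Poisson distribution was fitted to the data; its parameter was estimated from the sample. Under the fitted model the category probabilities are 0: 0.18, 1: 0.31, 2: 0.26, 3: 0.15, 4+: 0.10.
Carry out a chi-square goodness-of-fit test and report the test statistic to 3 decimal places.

2.021

Expected counts E_i = n·p_i: 71×0.18 = 12.78, 71×0.31 = 22.01, 71×0.26 = 18.46, 71×0.15 = 10.65, 71×0.10 = 7.1.
0: (10 − 12.78)²/12.78 = 7.7284/12.78 = 0.6047
1: (25 − 22.01)²/22.01 = 8.9401/22.01 = 0.4062
2: (21 − 18.46)²/18.46 = 6.4516/18.46 = 0.3495
3: (8 − 10.65)²/10.65 = 7.0225/10.65 = 0.6594
4+: (7 − 7.1)²/7.1 = 0.01/7.1 = 0.0014
Sum = 2.021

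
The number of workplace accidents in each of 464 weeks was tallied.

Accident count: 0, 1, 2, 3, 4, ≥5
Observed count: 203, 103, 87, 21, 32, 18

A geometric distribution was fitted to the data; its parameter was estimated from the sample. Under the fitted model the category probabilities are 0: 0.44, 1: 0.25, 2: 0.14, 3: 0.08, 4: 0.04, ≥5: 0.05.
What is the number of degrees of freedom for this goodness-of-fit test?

There are k = 6 categories and 1 parameter estimated from the data, so df = 6 − 1 − 1 = 4.

4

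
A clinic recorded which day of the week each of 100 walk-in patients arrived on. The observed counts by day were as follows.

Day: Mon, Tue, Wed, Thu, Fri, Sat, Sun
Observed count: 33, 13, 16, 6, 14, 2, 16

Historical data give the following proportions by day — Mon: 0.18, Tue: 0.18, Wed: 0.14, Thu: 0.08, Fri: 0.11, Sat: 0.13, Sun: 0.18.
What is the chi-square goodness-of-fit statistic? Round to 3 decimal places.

Expected counts E_i = n·p_i: 100×0.18 = 18, 100×0.18 = 18, 100×0.14 = 14, 100×0.08 = 8, 100×0.11 = 11, 100×0.13 = 13, 100×0.18 = 18.
Mon: (33 − 18)²/18 = 225/18 = 12.5000
Tue: (13 − 18)²/18 = 25/18 = 1.3889
Wed: (16 − 14)²/14 = 4/14 = 0.2857
Thu: (6 − 8)²/8 = 4/8 = 0.5000
Fri: (14 − 11)²/11 = 9/11 = 0.8182
Sat: (2 − 13)²/13 = 121/13 = 9.3077
Sun: (16 − 18)²/18 = 4/18 = 0.2222
Sum = 25.023

25.023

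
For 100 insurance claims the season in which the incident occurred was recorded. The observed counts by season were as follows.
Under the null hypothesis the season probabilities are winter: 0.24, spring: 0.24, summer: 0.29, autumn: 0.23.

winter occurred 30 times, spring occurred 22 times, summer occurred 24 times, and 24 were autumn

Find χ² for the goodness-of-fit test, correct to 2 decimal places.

Expected counts E_i = n·p_i: 100×0.24 = 24, 100×0.24 = 24, 100×0.29 = 29, 100×0.23 = 23.
cat         O        E   (O−E)²/E
winter     30       24      1.500
spring     22       24      0.167
summer     24       29      0.862
autumn     24       23      0.043
Sum = 2.57

2.57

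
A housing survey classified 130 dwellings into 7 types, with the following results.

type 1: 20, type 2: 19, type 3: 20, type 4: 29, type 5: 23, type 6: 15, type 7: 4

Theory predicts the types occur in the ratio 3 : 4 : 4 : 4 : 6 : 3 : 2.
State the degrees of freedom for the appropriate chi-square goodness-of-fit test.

6

There are k = 7 categories and no parameters were estimated from the data, so df = 7 − 1 = 6.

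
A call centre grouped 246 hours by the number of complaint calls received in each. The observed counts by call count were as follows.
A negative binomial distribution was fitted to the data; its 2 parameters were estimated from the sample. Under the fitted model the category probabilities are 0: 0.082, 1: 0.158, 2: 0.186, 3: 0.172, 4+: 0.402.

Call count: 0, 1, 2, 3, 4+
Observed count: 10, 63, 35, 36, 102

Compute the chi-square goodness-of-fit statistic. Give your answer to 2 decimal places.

Expected counts E_i = n·p_i: 246×0.082 = 20.172, 246×0.158 = 38.868, 246×0.186 = 45.756, 246×0.172 = 42.312, 246×0.402 = 98.892.
cat         O        E   (O−E)²/E
0          10   20.172      5.129
1          63   38.868     14.983
2          35   45.756      2.528
3          36   42.312      0.942
4+        102   98.892      0.098
Sum = 23.68

23.68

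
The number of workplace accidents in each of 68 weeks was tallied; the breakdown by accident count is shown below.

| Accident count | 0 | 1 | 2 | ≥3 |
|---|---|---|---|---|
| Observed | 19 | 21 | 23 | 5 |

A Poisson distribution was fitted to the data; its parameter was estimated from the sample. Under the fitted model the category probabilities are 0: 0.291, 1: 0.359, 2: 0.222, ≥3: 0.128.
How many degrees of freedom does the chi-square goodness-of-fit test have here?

2

There are k = 4 categories and 1 parameter estimated from the data, so df = 4 − 1 − 1 = 2.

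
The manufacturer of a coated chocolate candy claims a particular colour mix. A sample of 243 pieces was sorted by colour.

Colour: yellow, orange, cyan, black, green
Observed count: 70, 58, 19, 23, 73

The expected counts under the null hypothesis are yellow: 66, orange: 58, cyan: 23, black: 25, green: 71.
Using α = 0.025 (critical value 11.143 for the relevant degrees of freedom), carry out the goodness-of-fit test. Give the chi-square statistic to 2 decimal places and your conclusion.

χ² = (70−66)²/66 + (58−58)²/58 + (19−23)²/23 + (23−25)²/25 + (73−71)²/71
   = 0.242 + 0.000 + 0.696 + 0.160 + 0.056
Sum = 1.15
df = 4. Since 1.15 < 11.143, we do not reject H₀.

1.15; do not reject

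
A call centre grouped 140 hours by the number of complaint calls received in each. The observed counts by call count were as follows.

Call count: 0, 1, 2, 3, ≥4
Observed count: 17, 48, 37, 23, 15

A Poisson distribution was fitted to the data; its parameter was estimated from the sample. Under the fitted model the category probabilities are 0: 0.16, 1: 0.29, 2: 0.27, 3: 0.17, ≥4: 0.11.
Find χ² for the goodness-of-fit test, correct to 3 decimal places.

Expected counts E_i = n·p_i: 140×0.16 = 22.4, 140×0.29 = 40.6, 140×0.27 = 37.8, 140×0.17 = 23.8, 140×0.11 = 15.4.
χ² = (17−22.4)²/22.4 + (48−40.6)²/40.6 + (37−37.8)²/37.8 + (23−23.8)²/23.8 + (15−15.4)²/15.4
   = 1.3018 + 1.3488 + 0.0169 + 0.0269 + 0.0104
Sum = 2.705

2.705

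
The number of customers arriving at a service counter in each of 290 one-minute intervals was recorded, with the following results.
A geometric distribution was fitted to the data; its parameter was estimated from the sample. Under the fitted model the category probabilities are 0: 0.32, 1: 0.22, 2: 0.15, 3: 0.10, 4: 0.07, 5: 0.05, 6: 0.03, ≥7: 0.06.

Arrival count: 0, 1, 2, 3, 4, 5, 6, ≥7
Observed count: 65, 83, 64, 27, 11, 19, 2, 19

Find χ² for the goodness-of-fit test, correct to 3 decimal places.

Expected counts E_i = n·p_i: 290×0.32 = 92.8, 290×0.22 = 63.8, 290×0.15 = 43.5, 290×0.10 = 29, 290×0.07 = 20.3, 290×0.05 = 14.5, 290×0.03 = 8.7, 290×0.06 = 17.4.
cat         O        E   (O−E)²/E
0          65     92.8     8.3280
1          83     63.8     5.7781
2          64     43.5     9.6609
3          27       29     0.1379
4          11     20.3     4.2606
5          19     14.5     1.3966
6           2      8.7     5.1598
≥7         19     17.4     0.1471
Sum = 34.869

34.869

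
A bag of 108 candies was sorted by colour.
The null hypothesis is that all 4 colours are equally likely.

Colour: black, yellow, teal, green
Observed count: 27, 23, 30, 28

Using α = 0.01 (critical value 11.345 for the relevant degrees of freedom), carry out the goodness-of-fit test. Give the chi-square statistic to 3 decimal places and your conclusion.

Expected count for each of the 4 categories: 108/4 = 27.
χ² = (27−27)²/27 + (23−27)²/27 + (30−27)²/27 + (28−27)²/27
   = 0.0000 + 0.5926 + 0.3333 + 0.0370
Sum = 0.963
df = 3. Since 0.963 < 11.345, we do not reject H₀.

0.963; do not reject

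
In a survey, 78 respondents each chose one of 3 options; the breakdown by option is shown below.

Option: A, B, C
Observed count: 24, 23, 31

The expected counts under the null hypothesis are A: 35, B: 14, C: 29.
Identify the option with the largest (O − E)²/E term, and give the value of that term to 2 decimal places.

B, 5.79

cat         O        E   (O−E)²/E
A          24       35      3.457
B          23       14      5.786
C          31       29      0.138
The largest term is for B: 5.79.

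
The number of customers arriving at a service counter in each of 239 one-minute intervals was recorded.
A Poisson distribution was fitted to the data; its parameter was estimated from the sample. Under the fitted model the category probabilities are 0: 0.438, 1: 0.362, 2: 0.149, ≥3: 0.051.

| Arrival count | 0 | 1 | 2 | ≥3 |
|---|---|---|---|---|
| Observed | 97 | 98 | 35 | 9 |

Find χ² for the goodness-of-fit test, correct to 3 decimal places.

2.932

Expected counts E_i = n·p_i: 239×0.438 = 104.682, 239×0.362 = 86.518, 239×0.149 = 35.611, 239×0.051 = 12.189.
χ² = (97−104.682)²/104.682 + (98−86.518)²/86.518 + (35−35.611)²/35.611 + (9−12.189)²/12.189
   = 0.5637 + 1.5238 + 0.0105 + 0.8343
Sum = 2.932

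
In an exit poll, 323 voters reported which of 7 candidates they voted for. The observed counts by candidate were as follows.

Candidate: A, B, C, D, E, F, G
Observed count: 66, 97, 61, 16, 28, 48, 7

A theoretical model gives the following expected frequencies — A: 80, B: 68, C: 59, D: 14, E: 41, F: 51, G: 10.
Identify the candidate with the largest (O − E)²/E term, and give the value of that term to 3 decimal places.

χ² = (66−80)²/80 + (97−68)²/68 + (61−59)²/59 + (16−14)²/14 + (28−41)²/41 + (48−51)²/51 + (7−10)²/10
   = 2.4500 + 12.3676 + 0.0678 + 0.2857 + 4.1220 + 0.1765 + 0.9000
The largest term is for B: 12.368.

B, 12.368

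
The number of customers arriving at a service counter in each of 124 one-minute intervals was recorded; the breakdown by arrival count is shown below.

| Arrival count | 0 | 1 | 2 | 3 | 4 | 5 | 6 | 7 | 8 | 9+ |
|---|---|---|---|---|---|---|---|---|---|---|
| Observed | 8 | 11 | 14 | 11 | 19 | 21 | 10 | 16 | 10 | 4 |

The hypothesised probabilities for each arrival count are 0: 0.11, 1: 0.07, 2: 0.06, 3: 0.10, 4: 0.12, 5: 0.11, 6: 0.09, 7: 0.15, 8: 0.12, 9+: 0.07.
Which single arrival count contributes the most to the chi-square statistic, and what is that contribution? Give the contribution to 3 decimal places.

Expected counts E_i = n·p_i: 124×0.11 = 13.64, 124×0.07 = 8.68, 124×0.06 = 7.44, 124×0.10 = 12.4, 124×0.12 = 14.88, 124×0.11 = 13.64, 124×0.09 = 11.16, 124×0.15 = 18.6, 124×0.12 = 14.88, 124×0.07 = 8.68.
cat         O        E   (O−E)²/E
0           8    13.64     2.3321
1          11     8.68     0.6201
2          14     7.44     5.7841
3          11     12.4     0.1581
4          19    14.88     1.1408
5          21    13.64     3.9714
6          10    11.16     0.1206
7          16     18.6     0.3634
8          10    14.88     1.6004
9+          4     8.68     2.5233
The largest term is for 2: 5.784.

2, 5.784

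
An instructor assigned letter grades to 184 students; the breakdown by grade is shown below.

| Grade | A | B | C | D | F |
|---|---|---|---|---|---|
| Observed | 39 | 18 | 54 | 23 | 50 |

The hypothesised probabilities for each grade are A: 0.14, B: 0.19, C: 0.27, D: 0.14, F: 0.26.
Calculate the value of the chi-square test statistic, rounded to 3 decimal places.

15.802

Expected counts E_i = n·p_i: 184×0.14 = 25.76, 184×0.19 = 34.96, 184×0.27 = 49.68, 184×0.14 = 25.76, 184×0.26 = 47.84.
χ² = (39−25.76)²/25.76 + (18−34.96)²/34.96 + (54−49.68)²/49.68 + (23−25.76)²/25.76 + (50−47.84)²/47.84
   = 6.8050 + 8.2277 + 0.3757 + 0.2957 + 0.0975
Sum = 15.802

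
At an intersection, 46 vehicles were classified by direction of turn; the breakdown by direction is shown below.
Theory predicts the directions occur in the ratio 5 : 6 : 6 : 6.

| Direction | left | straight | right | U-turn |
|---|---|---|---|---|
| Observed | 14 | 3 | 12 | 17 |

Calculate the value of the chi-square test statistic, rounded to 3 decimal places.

Ratio total = 23. Expected counts: 46×5/23 = 10, 46×6/23 = 12, 46×6/23 = 12, 46×6/23 = 12.
left: (14 − 10)²/10 = 16/10 = 1.6000
straight: (3 − 12)²/12 = 81/12 = 6.7500
right: (12 − 12)²/12 = 0/12 = 0.0000
U-turn: (17 − 12)²/12 = 25/12 = 2.0833
Sum = 10.433

10.433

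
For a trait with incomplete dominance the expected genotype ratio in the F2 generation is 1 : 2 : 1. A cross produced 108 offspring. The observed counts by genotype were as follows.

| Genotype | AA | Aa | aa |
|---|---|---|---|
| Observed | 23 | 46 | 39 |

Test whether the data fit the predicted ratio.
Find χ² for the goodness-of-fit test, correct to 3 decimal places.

Ratio total = 4. Expected counts: 108×1/4 = 27, 108×2/4 = 54, 108×1/4 = 27.
AA: (23 − 27)²/27 = 16/27 = 0.5926
Aa: (46 − 54)²/54 = 64/54 = 1.1852
aa: (39 − 27)²/27 = 144/27 = 5.3333
Sum = 7.111

7.111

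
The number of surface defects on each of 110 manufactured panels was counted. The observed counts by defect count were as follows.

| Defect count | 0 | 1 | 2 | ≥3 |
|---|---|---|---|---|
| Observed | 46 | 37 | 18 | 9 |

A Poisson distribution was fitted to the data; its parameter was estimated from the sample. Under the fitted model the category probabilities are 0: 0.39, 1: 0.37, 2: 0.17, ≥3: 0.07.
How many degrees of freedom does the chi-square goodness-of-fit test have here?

2

There are k = 4 categories and 1 parameter estimated from the data, so df = 4 − 1 − 1 = 2.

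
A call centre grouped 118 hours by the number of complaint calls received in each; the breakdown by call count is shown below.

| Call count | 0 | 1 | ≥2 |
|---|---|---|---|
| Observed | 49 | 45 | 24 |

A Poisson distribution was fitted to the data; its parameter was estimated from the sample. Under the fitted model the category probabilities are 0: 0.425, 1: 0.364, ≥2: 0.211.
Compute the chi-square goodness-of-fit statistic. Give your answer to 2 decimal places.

Expected counts E_i = n·p_i: 118×0.425 = 50.15, 118×0.364 = 42.952, 118×0.211 = 24.898.
0: (49 − 50.15)²/50.15 = 1.3225/50.15 = 0.026
1: (45 − 42.952)²/42.952 = 4.194304/42.952 = 0.098
≥2: (24 − 24.898)²/24.898 = 0.806404/24.898 = 0.032
Sum = 0.16

0.16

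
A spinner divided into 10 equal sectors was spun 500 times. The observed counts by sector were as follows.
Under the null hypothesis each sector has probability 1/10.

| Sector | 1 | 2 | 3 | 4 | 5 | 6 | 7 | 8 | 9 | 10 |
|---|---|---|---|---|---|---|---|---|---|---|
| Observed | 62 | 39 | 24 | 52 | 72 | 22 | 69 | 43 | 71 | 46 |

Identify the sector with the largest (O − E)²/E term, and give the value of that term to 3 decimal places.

6, 15.680

Expected count for each of the 10 categories: 500/10 = 50.
χ² = (62−50)²/50 + (39−50)²/50 + (24−50)²/50 + (52−50)²/50 + (72−50)²/50 + (22−50)²/50 + (69−50)²/50 + (43−50)²/50 + (71−50)²/50 + (46−50)²/50
   = 2.8800 + 2.4200 + 13.5200 + 0.0800 + 9.6800 + 15.6800 + 7.2200 + 0.9800 + 8.8200 + 0.3200
The largest term is for 6: 15.680.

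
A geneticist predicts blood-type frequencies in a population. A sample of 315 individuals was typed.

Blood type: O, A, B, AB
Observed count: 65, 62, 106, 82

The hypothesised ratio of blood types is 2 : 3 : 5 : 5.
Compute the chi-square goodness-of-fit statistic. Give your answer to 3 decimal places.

Ratio total = 15. Expected counts: 315×2/15 = 42, 315×3/15 = 63, 315×5/15 = 105, 315×5/15 = 105.
O: (65 − 42)²/42 = 529/42 = 12.5952
A: (62 − 63)²/63 = 1/63 = 0.0159
B: (106 − 105)²/105 = 1/105 = 0.0095
AB: (82 − 105)²/105 = 529/105 = 5.0381
Sum = 17.659

17.659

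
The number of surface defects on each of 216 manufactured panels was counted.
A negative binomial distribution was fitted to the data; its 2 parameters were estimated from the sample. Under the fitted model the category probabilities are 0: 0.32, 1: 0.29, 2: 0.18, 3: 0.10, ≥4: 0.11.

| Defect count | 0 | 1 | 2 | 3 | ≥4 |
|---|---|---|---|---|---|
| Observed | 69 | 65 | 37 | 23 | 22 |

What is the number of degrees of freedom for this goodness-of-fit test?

2

There are k = 5 categories and 2 parameters estimated from the data, so df = 5 − 1 − 2 = 2.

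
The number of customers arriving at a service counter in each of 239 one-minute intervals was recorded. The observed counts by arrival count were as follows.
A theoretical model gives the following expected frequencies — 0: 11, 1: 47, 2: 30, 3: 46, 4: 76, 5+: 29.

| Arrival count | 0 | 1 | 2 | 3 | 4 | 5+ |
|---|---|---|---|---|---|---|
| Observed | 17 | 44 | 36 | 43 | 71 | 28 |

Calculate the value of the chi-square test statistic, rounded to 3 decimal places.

0: (17 − 11)²/11 = 36/11 = 3.2727
1: (44 − 47)²/47 = 9/47 = 0.1915
2: (36 − 30)²/30 = 36/30 = 1.2000
3: (43 − 46)²/46 = 9/46 = 0.1957
4: (71 − 76)²/76 = 25/76 = 0.3289
5+: (28 − 29)²/29 = 1/29 = 0.0345
Sum = 5.223

5.223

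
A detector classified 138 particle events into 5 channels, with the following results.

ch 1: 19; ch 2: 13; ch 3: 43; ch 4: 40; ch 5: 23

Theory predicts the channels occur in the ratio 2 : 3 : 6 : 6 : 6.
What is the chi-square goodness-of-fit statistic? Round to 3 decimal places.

11.972

Ratio total = 23. Expected counts: 138×2/23 = 12, 138×3/23 = 18, 138×6/23 = 36, 138×6/23 = 36, 138×6/23 = 36.
χ² = (19−12)²/12 + (13−18)²/18 + (43−36)²/36 + (40−36)²/36 + (23−36)²/36
   = 4.0833 + 1.3889 + 1.3611 + 0.4444 + 4.6944
Sum = 11.972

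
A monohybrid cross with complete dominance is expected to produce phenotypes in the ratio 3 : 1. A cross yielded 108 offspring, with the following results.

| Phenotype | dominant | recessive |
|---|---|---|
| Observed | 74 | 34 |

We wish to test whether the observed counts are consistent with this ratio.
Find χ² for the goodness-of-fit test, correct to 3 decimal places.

2.420

Ratio total = 4. Expected counts: 108×3/4 = 81, 108×1/4 = 27.
χ² = (74−81)²/81 + (34−27)²/27
   = 0.6049 + 1.8148
Sum = 2.420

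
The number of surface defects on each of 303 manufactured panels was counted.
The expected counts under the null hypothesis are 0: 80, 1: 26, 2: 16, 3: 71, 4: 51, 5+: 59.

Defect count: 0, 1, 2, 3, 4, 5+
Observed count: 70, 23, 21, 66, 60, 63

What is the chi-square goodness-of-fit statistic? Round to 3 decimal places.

5.370

0: (70 − 80)²/80 = 100/80 = 1.2500
1: (23 − 26)²/26 = 9/26 = 0.3462
2: (21 − 16)²/16 = 25/16 = 1.5625
3: (66 − 71)²/71 = 25/71 = 0.3521
4: (60 − 51)²/51 = 81/51 = 1.5882
5+: (63 − 59)²/59 = 16/59 = 0.2712
Sum = 5.370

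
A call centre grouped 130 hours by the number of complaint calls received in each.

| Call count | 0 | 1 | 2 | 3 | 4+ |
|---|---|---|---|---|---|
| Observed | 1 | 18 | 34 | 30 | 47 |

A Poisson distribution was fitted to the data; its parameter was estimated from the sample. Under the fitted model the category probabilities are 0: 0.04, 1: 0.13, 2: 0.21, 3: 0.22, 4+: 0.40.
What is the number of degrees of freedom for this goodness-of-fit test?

3

There are k = 5 categories and 1 parameter estimated from the data, so df = 5 − 1 − 1 = 3.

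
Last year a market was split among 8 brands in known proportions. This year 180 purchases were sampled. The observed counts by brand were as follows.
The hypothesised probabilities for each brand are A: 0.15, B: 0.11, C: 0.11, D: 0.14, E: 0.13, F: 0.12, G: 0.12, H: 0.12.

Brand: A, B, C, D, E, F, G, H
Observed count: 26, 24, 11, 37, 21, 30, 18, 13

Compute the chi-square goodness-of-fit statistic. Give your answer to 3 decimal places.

17.901

Expected counts E_i = n·p_i: 180×0.15 = 27, 180×0.11 = 19.8, 180×0.11 = 19.8, 180×0.14 = 25.2, 180×0.13 = 23.4, 180×0.12 = 21.6, 180×0.12 = 21.6, 180×0.12 = 21.6.
A: (26 − 27)²/27 = 1/27 = 0.0370
B: (24 − 19.8)²/19.8 = 17.64/19.8 = 0.8909
C: (11 − 19.8)²/19.8 = 77.44/19.8 = 3.9111
D: (37 − 25.2)²/25.2 = 139.24/25.2 = 5.5254
E: (21 − 23.4)²/23.4 = 5.76/23.4 = 0.2462
F: (30 − 21.6)²/21.6 = 70.56/21.6 = 3.2667
G: (18 − 21.6)²/21.6 = 12.96/21.6 = 0.6000
H: (13 − 21.6)²/21.6 = 73.96/21.6 = 3.4241
Sum = 17.901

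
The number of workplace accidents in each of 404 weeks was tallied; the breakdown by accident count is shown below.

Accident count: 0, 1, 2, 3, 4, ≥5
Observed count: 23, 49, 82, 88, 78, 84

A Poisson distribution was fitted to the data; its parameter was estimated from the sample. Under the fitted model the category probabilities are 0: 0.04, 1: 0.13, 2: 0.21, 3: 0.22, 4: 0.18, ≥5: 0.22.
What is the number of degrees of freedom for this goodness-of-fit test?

There are k = 6 categories and 1 parameter estimated from the data, so df = 6 − 1 − 1 = 4.

4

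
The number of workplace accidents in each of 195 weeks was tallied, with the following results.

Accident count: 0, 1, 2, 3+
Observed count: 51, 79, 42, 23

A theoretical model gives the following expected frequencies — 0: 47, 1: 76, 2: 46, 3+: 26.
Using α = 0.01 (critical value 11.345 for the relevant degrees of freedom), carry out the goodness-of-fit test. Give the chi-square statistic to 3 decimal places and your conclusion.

cat         O        E   (O−E)²/E
0          51       47     0.3404
1          79       76     0.1184
2          42       46     0.3478
3+         23       26     0.3462
Sum = 1.153
df = 3. Since 1.153 < 11.345, we do not reject H₀.

1.153; do not reject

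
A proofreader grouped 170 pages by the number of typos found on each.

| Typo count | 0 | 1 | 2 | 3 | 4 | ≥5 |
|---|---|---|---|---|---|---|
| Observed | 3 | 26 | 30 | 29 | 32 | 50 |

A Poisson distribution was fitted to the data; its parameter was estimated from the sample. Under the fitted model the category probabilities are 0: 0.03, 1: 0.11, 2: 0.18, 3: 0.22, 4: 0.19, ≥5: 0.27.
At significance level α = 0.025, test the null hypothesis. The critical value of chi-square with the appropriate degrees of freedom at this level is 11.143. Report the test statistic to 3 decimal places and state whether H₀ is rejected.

Expected counts E_i = n·p_i: 170×0.03 = 5.1, 170×0.11 = 18.7, 170×0.18 = 30.6, 170×0.22 = 37.4, 170×0.19 = 32.3, 170×0.27 = 45.9.
cat         O        E   (O−E)²/E
0           3      5.1     0.8647
1          26     18.7     2.8497
2          30     30.6     0.0118
3          29     37.4     1.8866
4          32     32.3     0.0028
≥5         50     45.9     0.3662
Sum = 5.982
df = 4. Since 5.982 < 11.143, we do not reject H₀.

5.982; do not reject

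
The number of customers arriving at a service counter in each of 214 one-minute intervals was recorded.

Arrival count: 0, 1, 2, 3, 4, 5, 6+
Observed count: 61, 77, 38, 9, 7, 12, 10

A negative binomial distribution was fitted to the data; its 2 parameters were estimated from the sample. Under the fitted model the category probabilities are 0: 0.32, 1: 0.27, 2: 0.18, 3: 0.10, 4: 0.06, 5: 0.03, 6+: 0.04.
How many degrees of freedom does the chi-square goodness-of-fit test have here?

There are k = 7 categories and 2 parameters estimated from the data, so df = 7 − 1 − 2 = 4.

4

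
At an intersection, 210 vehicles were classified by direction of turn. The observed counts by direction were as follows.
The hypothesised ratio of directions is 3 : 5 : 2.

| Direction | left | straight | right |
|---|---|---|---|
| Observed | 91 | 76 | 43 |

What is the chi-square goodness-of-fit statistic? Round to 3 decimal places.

Ratio total = 10. Expected counts: 210×3/10 = 63, 210×5/10 = 105, 210×2/10 = 42.
left: (91 − 63)²/63 = 784/63 = 12.4444
straight: (76 − 105)²/105 = 841/105 = 8.0095
right: (43 − 42)²/42 = 1/42 = 0.0238
Sum = 20.478

20.478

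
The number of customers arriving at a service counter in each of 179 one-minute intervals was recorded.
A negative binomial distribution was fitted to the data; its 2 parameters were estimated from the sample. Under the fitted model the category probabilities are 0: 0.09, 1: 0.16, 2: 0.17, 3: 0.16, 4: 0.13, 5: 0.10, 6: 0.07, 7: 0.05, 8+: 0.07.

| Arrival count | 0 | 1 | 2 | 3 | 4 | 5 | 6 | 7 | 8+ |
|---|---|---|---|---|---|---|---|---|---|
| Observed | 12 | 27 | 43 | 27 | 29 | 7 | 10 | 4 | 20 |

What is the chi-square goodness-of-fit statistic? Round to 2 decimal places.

22.18

Expected counts E_i = n·p_i: 179×0.09 = 16.11, 179×0.16 = 28.64, 179×0.17 = 30.43, 179×0.16 = 28.64, 179×0.13 = 23.27, 179×0.10 = 17.9, 179×0.07 = 12.53, 179×0.05 = 8.95, 179×0.07 = 12.53.
χ² = (12−16.11)²/16.11 + (27−28.64)²/28.64 + (43−30.43)²/30.43 + (27−28.64)²/28.64 + (29−23.27)²/23.27 + (7−17.9)²/17.9 + (10−12.53)²/12.53 + (4−8.95)²/8.95 + (20−12.53)²/12.53
   = 1.049 + 0.094 + 5.192 + 0.094 + 1.411 + 6.637 + 0.511 + 2.738 + 4.453
Sum = 22.18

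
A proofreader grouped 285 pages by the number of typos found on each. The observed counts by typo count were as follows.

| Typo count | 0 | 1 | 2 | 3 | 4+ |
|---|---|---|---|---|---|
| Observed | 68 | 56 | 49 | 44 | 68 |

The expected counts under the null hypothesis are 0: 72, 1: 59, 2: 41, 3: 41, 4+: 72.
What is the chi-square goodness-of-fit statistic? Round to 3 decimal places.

2.377

χ² = (68−72)²/72 + (56−59)²/59 + (49−41)²/41 + (44−41)²/41 + (68−72)²/72
   = 0.2222 + 0.1525 + 1.5610 + 0.2195 + 0.2222
Sum = 2.377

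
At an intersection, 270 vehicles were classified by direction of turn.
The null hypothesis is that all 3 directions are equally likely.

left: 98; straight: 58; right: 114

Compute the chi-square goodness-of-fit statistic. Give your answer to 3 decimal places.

Expected count for each of the 3 categories: 270/3 = 90.
left: (98 − 90)²/90 = 64/90 = 0.7111
straight: (58 − 90)²/90 = 1024/90 = 11.3778
right: (114 − 90)²/90 = 576/90 = 6.4000
Sum = 18.489

18.489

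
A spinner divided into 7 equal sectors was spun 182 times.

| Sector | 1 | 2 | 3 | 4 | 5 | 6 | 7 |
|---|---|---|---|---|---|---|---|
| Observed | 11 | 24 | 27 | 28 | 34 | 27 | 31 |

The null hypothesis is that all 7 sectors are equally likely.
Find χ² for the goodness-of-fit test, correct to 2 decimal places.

Under H₀ each category has probability 1/7, so each expected count is 182/7 = 26.
χ² = (11−26)²/26 + (24−26)²/26 + (27−26)²/26 + (28−26)²/26 + (34−26)²/26 + (27−26)²/26 + (31−26)²/26
   = 8.654 + 0.154 + 0.038 + 0.154 + 2.462 + 0.038 + 0.962
Sum = 12.46

12.46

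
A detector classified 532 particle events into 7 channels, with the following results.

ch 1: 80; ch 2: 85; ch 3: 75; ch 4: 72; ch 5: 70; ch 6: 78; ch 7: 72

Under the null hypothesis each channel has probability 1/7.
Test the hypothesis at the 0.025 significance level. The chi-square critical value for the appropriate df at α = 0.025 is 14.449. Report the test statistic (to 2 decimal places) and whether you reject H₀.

Expected count for each of the 7 categories: 532/7 = 76.
χ² = (80−76)²/76 + (85−76)²/76 + (75−76)²/76 + (72−76)²/76 + (70−76)²/76 + (78−76)²/76 + (72−76)²/76
   = 0.211 + 1.066 + 0.013 + 0.211 + 0.474 + 0.053 + 0.211
Sum = 2.24
df = 6. Since 2.24 < 14.449, we do not reject H₀.

2.24; do not reject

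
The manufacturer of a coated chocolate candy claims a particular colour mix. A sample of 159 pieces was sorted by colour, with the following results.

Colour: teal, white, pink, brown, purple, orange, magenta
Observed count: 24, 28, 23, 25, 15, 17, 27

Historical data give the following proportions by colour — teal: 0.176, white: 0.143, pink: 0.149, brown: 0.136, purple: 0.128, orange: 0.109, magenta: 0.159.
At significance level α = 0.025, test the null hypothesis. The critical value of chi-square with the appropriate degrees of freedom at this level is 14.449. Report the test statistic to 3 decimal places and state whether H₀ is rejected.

3.863; do not reject

Expected counts E_i = n·p_i: 159×0.176 = 27.984, 159×0.143 = 22.737, 159×0.149 = 23.691, 159×0.136 = 21.624, 159×0.128 = 20.352, 159×0.109 = 17.331, 159×0.159 = 25.281.
teal: (24 − 27.984)²/27.984 = 15.872256/27.984 = 0.5672
white: (28 − 22.737)²/22.737 = 27.699169/22.737 = 1.2182
pink: (23 − 23.691)²/23.691 = 0.477481/23.691 = 0.0202
brown: (25 − 21.624)²/21.624 = 11.397376/21.624 = 0.5271
purple: (15 − 20.352)²/20.352 = 28.643904/20.352 = 1.4074
orange: (17 − 17.331)²/17.331 = 0.109561/17.331 = 0.0063
magenta: (27 − 25.281)²/25.281 = 2.954961/25.281 = 0.1169
Sum = 3.863
df = 6. Since 3.863 < 14.449, we do not reject H₀.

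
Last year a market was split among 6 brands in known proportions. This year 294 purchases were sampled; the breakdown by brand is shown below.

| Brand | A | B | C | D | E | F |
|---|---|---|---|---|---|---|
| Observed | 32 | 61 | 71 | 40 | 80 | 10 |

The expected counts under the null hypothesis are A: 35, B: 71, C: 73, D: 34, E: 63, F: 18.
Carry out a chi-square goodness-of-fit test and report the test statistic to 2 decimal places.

10.92

A: (32 − 35)²/35 = 9/35 = 0.257
B: (61 − 71)²/71 = 100/71 = 1.408
C: (71 − 73)²/73 = 4/73 = 0.055
D: (40 − 34)²/34 = 36/34 = 1.059
E: (80 − 63)²/63 = 289/63 = 4.587
F: (10 − 18)²/18 = 64/18 = 3.556
Sum = 10.92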